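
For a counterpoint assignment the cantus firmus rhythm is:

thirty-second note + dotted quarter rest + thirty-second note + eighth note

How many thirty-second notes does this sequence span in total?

18

Express everything in thirty-second notes: thirty-second note = 1; dotted quarter rest = 12; thirty-second note = 1; eighth note = 4.
Altogether 1 + 12 + 1 + 4 = 18 thirty-second notes.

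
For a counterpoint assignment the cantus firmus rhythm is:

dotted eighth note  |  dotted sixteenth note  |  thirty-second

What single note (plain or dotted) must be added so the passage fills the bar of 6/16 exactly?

sixteenth note

The bar of 6/16 = 12 thirty-second notes.
In thirty-second notes: dotted eighth note = 6; dotted sixteenth note = 3; thirty-second = 1.
Sum: 6 + 3 + 1 = 10.
Remaining: 12 − 10 = 2 thirty-second notes, which is a sixteenth note.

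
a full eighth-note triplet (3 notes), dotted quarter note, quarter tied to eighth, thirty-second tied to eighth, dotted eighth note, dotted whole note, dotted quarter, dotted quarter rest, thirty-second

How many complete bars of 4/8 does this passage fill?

One bar of 4/8 = 16 thirty-second notes.
Convert each value to thirty-second notes: a full eighth-note triplet (3 notes) (three triplet eighths span one quarter) = 8; dotted quarter note = 12; quarter tied to eighth (quarter + eighth) = 12; thirty-second tied to eighth (thirty-second + eighth) = 5; dotted eighth note = 6; dotted whole note = 48; dotted quarter = 12; dotted quarter rest = 12; thirty-second = 1.
Sum: 8 + 12 + 12 + 5 + 6 + 48 + 12 + 12 + 1 = 116.
116 ÷ 16 = 7 complete bars with 4 left over.

7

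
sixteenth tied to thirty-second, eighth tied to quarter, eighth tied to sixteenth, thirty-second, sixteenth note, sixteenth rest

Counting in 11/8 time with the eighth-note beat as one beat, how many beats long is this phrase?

One eighth-note beat = 4 thirty-second notes.
In thirty-second notes: sixteenth tied to thirty-second (sixteenth + thirty-second) = 3; eighth tied to quarter (eighth + quarter) = 12; eighth tied to sixteenth (eighth + sixteenth) = 6; thirty-second = 1; sixteenth note = 2; sixteenth rest = 2.
Total: 3 + 12 + 6 + 1 + 2 + 2 = 26.
26 ÷ 4 = 6.5 beats.

6.5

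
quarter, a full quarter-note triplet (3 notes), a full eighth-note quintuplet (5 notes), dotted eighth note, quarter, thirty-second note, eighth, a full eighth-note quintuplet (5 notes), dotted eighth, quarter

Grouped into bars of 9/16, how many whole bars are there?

One bar of 9/16 = 18 thirty-second notes.
Working in thirty-second notes: quarter = 8; a full quarter-note triplet (3 notes) (three triplet quarters span one half) = 16; a full eighth-note quintuplet (5 notes) (five quintuplet eighths span one half) = 16; dotted eighth note = 6; quarter = 8; thirty-second note = 1; eighth = 4; a full eighth-note quintuplet (5 notes) (five quintuplet eighths span one half) = 16; dotted eighth = 6; quarter = 8.
Adding: 8 + 16 + 16 + 6 + 8 + 1 + 4 + 16 + 6 + 8 = 89.
89 ÷ 18 = 4 complete bars with 17 left over.

4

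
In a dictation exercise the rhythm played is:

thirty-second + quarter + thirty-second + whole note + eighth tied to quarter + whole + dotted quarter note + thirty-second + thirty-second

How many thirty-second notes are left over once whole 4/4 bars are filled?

4

One bar of 4/4 = 32 thirty-second notes.
Express everything in thirty-second notes: thirty-second = 1; quarter = 8; thirty-second = 1; whole note = 32; eighth tied to quarter (eighth + quarter) = 12; whole = 32; dotted quarter note = 12; thirty-second = 1; thirty-second = 1.
Total: 1 + 8 + 1 + 32 + 12 + 32 + 12 + 1 + 1 = 100.
100 ÷ 32 = 3 complete bars with 4 thirty-second notes remaining.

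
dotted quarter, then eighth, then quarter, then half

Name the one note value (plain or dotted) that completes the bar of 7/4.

The bar of 7/4 = 14 eighth notes.
Working in eighth notes: dotted quarter = 3; eighth = 1; quarter = 2; half = 4.
Total: 3 + 1 + 2 + 4 = 10.
Remaining: 14 − 10 = 4 eighth notes, which is a half note.

half note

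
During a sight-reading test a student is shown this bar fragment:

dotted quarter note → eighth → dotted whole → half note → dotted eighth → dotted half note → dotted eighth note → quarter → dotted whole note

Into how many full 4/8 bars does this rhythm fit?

One bar of 4/8 = 8 sixteenth notes.
Convert each value to sixteenth notes: dotted quarter note = 6; eighth = 2; dotted whole = 24; half note = 8; dotted eighth = 3; dotted half note = 12; dotted eighth note = 3; quarter = 4; dotted whole note = 24.
Altogether 6 + 2 + 24 + 8 + 3 + 12 + 3 + 4 + 24 = 86.
86 ÷ 8 = 10 complete bars with 6 left over.

10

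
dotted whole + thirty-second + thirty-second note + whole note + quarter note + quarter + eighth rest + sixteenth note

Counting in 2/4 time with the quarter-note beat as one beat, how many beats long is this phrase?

13

One quarter-note beat = 8 thirty-second notes.
In thirty-second notes: dotted whole = 48; thirty-second = 1; thirty-second note = 1; whole note = 32; quarter note = 8; quarter = 8; eighth rest = 4; sixteenth note = 2.
Adding: 48 + 1 + 1 + 32 + 8 + 8 + 4 + 2 = 104.
104 ÷ 8 = 13 beats.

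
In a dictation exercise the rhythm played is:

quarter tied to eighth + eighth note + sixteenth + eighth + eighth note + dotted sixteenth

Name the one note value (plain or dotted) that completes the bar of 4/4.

dotted sixteenth note

The bar of 4/4 = 32 thirty-second notes.
Convert each value to thirty-second notes: quarter tied to eighth (quarter + eighth) = 12; eighth note = 4; sixteenth = 2; eighth = 4; eighth note = 4; dotted sixteenth = 3.
Altogether 12 + 4 + 2 + 4 + 4 + 3 = 29.
Remaining: 32 − 29 = 3 thirty-second notes, which is a dotted sixteenth note.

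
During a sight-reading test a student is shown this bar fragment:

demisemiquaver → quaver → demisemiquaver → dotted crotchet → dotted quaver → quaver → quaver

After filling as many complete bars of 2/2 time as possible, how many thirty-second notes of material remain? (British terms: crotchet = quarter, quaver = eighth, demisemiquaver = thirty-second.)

0

One bar of 2/2 = 32 thirty-second notes.
Convert each value to thirty-second notes: demisemiquaver = 1; quaver = 4; demisemiquaver = 1; dotted crotchet = 12; dotted quaver = 6; quaver = 4; quaver = 4.
Sum: 1 + 4 + 1 + 12 + 6 + 4 + 4 = 32.
32 ÷ 32 = 1 complete bar with 0 thirty-second notes remaining.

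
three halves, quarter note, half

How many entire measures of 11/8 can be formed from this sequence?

1

One bar of 11/8 = 11 eighth notes.
Working in eighth notes: half = 4; half = 4; half = 4; quarter note = 2; half = 4.
Altogether 4 + 4 + 4 + 2 + 4 = 18.
18 ÷ 11 = 1 complete bar with 7 left over.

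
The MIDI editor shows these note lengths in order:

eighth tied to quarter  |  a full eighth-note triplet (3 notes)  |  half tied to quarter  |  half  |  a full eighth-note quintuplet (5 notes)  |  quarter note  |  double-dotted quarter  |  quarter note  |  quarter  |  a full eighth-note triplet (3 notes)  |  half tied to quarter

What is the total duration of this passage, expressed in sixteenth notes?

Each duration in sixteenth notes: eighth tied to quarter (eighth + quarter) = 6; a full eighth-note triplet (3 notes) (three triplet eighths span one quarter) = 4; half tied to quarter (half + quarter) = 12; half = 8; a full eighth-note quintuplet (5 notes) (five quintuplet eighths span one half) = 8; quarter note = 4; double-dotted quarter = 7; quarter note = 4; quarter = 4; a full eighth-note triplet (3 notes) (three triplet eighths span one quarter) = 4; half tied to quarter (half + quarter) = 12.
Total: 6 + 4 + 12 + 8 + 8 + 4 + 7 + 4 + 4 + 4 + 12 = 73 sixteenth notes.

73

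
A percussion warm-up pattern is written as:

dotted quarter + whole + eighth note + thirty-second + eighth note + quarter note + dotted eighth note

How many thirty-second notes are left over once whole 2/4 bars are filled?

One bar of 2/4 = 16 thirty-second notes.
Express everything in thirty-second notes: dotted quarter = 12; whole = 32; eighth note = 4; thirty-second = 1; eighth note = 4; quarter note = 8; dotted eighth note = 6.
Total: 12 + 32 + 4 + 1 + 4 + 8 + 6 = 67.
67 ÷ 16 = 4 complete bars with 3 thirty-second notes remaining.

3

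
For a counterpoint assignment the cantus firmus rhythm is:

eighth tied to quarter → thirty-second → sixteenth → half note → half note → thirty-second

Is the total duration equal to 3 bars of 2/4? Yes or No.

One bar of 2/4 = 16 thirty-second notes, so 3 bars = 48.
Convert each value to thirty-second notes: eighth tied to quarter (eighth + quarter) = 12; thirty-second = 1; sixteenth = 2; half note = 16; half note = 16; thirty-second = 1.
Sum: 12 + 1 + 2 + 16 + 16 + 1 = 48.
48 equals 48, so the answer is Yes.

Yes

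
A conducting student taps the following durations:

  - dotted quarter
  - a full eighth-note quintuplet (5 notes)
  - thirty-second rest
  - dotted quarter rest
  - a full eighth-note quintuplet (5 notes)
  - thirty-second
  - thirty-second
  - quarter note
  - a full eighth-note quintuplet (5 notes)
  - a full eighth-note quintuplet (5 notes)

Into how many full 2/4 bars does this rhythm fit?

6

One bar of 2/4 = 16 thirty-second notes.
Working in thirty-second notes: dotted quarter = 12; a full eighth-note quintuplet (5 notes) (five quintuplet eighths span one half) = 16; thirty-second rest = 1; dotted quarter rest = 12; a full eighth-note quintuplet (5 notes) (five quintuplet eighths span one half) = 16; thirty-second = 1; thirty-second = 1; quarter note = 8; a full eighth-note quintuplet (5 notes) (five quintuplet eighths span one half) = 16; a full eighth-note quintuplet (5 notes) (five quintuplet eighths span one half) = 16.
Altogether 12 + 16 + 1 + 12 + 16 + 1 + 1 + 8 + 16 + 16 = 99.
99 ÷ 16 = 6 complete bars with 3 left over.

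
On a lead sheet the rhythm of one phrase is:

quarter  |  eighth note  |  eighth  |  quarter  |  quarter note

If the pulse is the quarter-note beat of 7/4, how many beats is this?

One quarter-note beat = 2 eighth notes.
Each duration in eighth notes: quarter = 2; eighth note = 1; eighth = 1; quarter = 2; quarter note = 2.
Altogether 2 + 1 + 1 + 2 + 2 = 8.
8 ÷ 2 = 4 beats.

4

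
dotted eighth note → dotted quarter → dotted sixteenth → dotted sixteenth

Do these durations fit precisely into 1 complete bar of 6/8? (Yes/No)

One bar of 6/8 = 24 thirty-second notes.
Convert each value to thirty-second notes: dotted eighth note = 6; dotted quarter = 12; dotted sixteenth = 3; dotted sixteenth = 3.
Altogether 6 + 12 + 3 + 3 = 24.
24 equals 24, so the answer is Yes.

Yes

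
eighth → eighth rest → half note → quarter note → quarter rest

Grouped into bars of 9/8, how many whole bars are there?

One bar of 9/8 = 9 eighth notes.
In eighth notes: eighth = 1; eighth rest = 1; half note = 4; quarter note = 2; quarter rest = 2.
Adding: 1 + 1 + 4 + 2 + 2 = 10.
10 ÷ 9 = 1 complete bar with 1 left over.

1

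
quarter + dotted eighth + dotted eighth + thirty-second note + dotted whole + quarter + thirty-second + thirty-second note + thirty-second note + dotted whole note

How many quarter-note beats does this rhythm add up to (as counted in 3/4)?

16

One quarter-note beat = 8 thirty-second notes.
Each duration in thirty-second notes: quarter = 8; dotted eighth = 6; dotted eighth = 6; thirty-second note = 1; dotted whole = 48; quarter = 8; thirty-second = 1; thirty-second note = 1; thirty-second note = 1; dotted whole note = 48.
Adding: 8 + 6 + 6 + 1 + 48 + 8 + 1 + 1 + 1 + 48 = 128.
128 ÷ 8 = 16 beats.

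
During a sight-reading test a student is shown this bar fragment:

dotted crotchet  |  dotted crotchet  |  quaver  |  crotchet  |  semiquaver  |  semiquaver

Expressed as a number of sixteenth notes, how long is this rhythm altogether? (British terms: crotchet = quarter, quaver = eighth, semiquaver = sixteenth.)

20

Express everything in sixteenth notes: dotted crotchet = 6; dotted crotchet = 6; quaver = 2; crotchet = 4; semiquaver = 1; semiquaver = 1.
Total: 6 + 6 + 2 + 4 + 1 + 1 = 20 sixteenth notes.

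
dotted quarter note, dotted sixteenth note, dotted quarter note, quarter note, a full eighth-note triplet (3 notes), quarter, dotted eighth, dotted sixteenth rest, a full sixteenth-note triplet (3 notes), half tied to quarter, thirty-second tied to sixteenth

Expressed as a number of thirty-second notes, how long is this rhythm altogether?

In thirty-second notes: dotted quarter note = 12; dotted sixteenth note = 3; dotted quarter note = 12; quarter note = 8; a full eighth-note triplet (3 notes) (three triplet eighths span one quarter) = 8; quarter = 8; dotted eighth = 6; dotted sixteenth rest = 3; a full sixteenth-note triplet (3 notes) (three triplet sixteenths span one eighth) = 4; half tied to quarter (half + quarter) = 24; thirty-second tied to sixteenth (thirty-second + sixteenth) = 3.
Altogether 12 + 3 + 12 + 8 + 8 + 8 + 6 + 3 + 4 + 24 + 3 = 91 thirty-second notes.

91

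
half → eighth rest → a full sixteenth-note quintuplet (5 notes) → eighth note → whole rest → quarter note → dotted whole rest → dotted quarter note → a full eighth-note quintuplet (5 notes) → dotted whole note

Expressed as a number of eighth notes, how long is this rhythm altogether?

49

Express everything in eighth notes: half = 4; eighth rest = 1; a full sixteenth-note quintuplet (5 notes) (five quintuplet sixteenths span one quarter) = 2; eighth note = 1; whole rest = 8; quarter note = 2; dotted whole rest = 12; dotted quarter note = 3; a full eighth-note quintuplet (5 notes) (five quintuplet eighths span one half) = 4; dotted whole note = 12.
Adding: 4 + 1 + 2 + 1 + 8 + 2 + 12 + 3 + 4 + 12 = 49 eighth notes.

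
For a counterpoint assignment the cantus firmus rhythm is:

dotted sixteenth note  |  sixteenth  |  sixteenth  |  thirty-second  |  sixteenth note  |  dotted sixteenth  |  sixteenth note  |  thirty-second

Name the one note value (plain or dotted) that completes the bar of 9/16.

The bar of 9/16 = 18 thirty-second notes.
Working in thirty-second notes: dotted sixteenth note = 3; sixteenth = 2; sixteenth = 2; thirty-second = 1; sixteenth note = 2; dotted sixteenth = 3; sixteenth note = 2; thirty-second = 1.
Adding: 3 + 2 + 2 + 1 + 2 + 3 + 2 + 1 = 16.
Remaining: 18 − 16 = 2 thirty-second notes, which is a sixteenth note.

sixteenth note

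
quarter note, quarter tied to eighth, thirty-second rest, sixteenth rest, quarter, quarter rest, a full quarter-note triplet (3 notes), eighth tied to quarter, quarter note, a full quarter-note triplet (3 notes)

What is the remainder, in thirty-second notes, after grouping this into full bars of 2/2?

27

One bar of 2/2 = 32 thirty-second notes.
Convert each value to thirty-second notes: quarter note = 8; quarter tied to eighth (quarter + eighth) = 12; thirty-second rest = 1; sixteenth rest = 2; quarter = 8; quarter rest = 8; a full quarter-note triplet (3 notes) (three triplet quarters span one half) = 16; eighth tied to quarter (eighth + quarter) = 12; quarter note = 8; a full quarter-note triplet (3 notes) (three triplet quarters span one half) = 16.
Total: 8 + 12 + 1 + 2 + 8 + 8 + 16 + 12 + 8 + 16 = 91.
91 ÷ 32 = 2 complete bars with 27 thirty-second notes remaining.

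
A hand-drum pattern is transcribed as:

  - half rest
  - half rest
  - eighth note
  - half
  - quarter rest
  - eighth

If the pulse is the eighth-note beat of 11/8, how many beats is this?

One eighth-note beat = 2 sixteenth notes.
Each duration in sixteenth notes: half rest = 8; half rest = 8; eighth note = 2; half = 8; quarter rest = 4; eighth = 2.
Adding: 8 + 8 + 2 + 8 + 4 + 2 = 32.
32 ÷ 2 = 16 beats.

16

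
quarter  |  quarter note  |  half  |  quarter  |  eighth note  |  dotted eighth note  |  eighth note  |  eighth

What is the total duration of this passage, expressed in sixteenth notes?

29

Convert each value to sixteenth notes: quarter = 4; quarter note = 4; half = 8; quarter = 4; eighth note = 2; dotted eighth note = 3; eighth note = 2; eighth = 2.
Total: 4 + 4 + 8 + 4 + 2 + 3 + 2 + 2 = 29 sixteenth notes.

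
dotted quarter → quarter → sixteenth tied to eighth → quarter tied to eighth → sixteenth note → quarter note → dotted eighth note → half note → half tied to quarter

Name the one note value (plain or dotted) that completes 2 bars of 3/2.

sixteenth note

2 bars of 3/2 = 48 sixteenth notes.
Each duration in sixteenth notes: dotted quarter = 6; quarter = 4; sixteenth tied to eighth (sixteenth + eighth) = 3; quarter tied to eighth (quarter + eighth) = 6; sixteenth note = 1; quarter note = 4; dotted eighth note = 3; half note = 8; half tied to quarter (half + quarter) = 12.
Total: 6 + 4 + 3 + 6 + 1 + 4 + 3 + 8 + 12 = 47.
Remaining: 48 − 47 = 1 sixteenth note, which is a sixteenth note.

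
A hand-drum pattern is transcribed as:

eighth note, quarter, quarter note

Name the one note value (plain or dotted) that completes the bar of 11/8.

The bar of 11/8 = 11 eighth notes.
Convert each value to eighth notes: eighth note = 1; quarter = 2; quarter note = 2.
Total: 1 + 2 + 2 = 5.
Remaining: 11 − 5 = 6 eighth notes, which is a dotted half note.

dotted half note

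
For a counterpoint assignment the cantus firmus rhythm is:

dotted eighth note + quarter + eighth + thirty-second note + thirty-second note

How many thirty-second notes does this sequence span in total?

20

Convert each value to thirty-second notes: dotted eighth note = 6; quarter = 8; eighth = 4; thirty-second note = 1; thirty-second note = 1.
Altogether 6 + 8 + 4 + 1 + 1 = 20 thirty-second notes.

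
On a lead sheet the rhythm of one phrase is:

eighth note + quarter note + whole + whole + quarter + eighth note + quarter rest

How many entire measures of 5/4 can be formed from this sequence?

One bar of 5/4 = 10 eighth notes.
Express everything in eighth notes: eighth note = 1; quarter note = 2; whole = 8; whole = 8; quarter = 2; eighth note = 1; quarter rest = 2.
Altogether 1 + 2 + 8 + 8 + 2 + 1 + 2 = 24.
24 ÷ 10 = 2 complete bars with 4 left over.

2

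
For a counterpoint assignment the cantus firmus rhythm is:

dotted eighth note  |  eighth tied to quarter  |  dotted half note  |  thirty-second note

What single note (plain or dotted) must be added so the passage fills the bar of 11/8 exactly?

thirty-second note

The bar of 11/8 = 44 thirty-second notes.
Working in thirty-second notes: dotted eighth note = 6; eighth tied to quarter (eighth + quarter) = 12; dotted half note = 24; thirty-second note = 1.
Adding: 6 + 12 + 24 + 1 = 43.
Remaining: 44 − 43 = 1 thirty-second note, which is a thirty-second note.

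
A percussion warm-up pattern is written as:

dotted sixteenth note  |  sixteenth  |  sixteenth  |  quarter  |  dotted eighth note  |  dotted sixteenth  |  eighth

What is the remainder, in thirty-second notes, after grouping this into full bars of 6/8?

One bar of 6/8 = 24 thirty-second notes.
Working in thirty-second notes: dotted sixteenth note = 3; sixteenth = 2; sixteenth = 2; quarter = 8; dotted eighth note = 6; dotted sixteenth = 3; eighth = 4.
Total: 3 + 2 + 2 + 8 + 6 + 3 + 4 = 28.
28 ÷ 24 = 1 complete bar with 4 thirty-second notes remaining.

4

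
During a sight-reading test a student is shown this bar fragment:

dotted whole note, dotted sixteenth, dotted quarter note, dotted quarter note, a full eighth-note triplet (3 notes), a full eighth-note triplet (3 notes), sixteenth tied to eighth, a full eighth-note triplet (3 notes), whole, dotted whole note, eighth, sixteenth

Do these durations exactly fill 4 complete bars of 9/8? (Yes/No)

No

One bar of 9/8 = 36 thirty-second notes, so 4 bars = 144.
Working in thirty-second notes: dotted whole note = 48; dotted sixteenth = 3; dotted quarter note = 12; dotted quarter note = 12; a full eighth-note triplet (3 notes) (three triplet eighths span one quarter) = 8; a full eighth-note triplet (3 notes) (three triplet eighths span one quarter) = 8; sixteenth tied to eighth (sixteenth + eighth) = 6; a full eighth-note triplet (3 notes) (three triplet eighths span one quarter) = 8; whole = 32; dotted whole note = 48; eighth = 4; sixteenth = 2.
Total: 48 + 3 + 12 + 12 + 8 + 8 + 6 + 8 + 32 + 48 + 4 + 2 = 191.
191 exceeds 144, so the answer is No.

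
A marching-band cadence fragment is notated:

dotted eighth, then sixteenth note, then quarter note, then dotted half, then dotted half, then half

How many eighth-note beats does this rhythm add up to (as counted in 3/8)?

One eighth-note beat = 2 sixteenth notes.
Express everything in sixteenth notes: dotted eighth = 3; sixteenth note = 1; quarter note = 4; dotted half = 12; dotted half = 12; half = 8.
Adding: 3 + 1 + 4 + 12 + 12 + 8 = 40.
40 ÷ 2 = 20 beats.

20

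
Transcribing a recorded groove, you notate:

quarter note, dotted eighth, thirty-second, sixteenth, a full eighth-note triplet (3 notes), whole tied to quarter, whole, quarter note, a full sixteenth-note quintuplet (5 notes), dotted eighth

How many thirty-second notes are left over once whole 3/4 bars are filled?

23

One bar of 3/4 = 24 thirty-second notes.
Working in thirty-second notes: quarter note = 8; dotted eighth = 6; thirty-second = 1; sixteenth = 2; a full eighth-note triplet (3 notes) (three triplet eighths span one quarter) = 8; whole tied to quarter (whole + quarter) = 40; whole = 32; quarter note = 8; a full sixteenth-note quintuplet (5 notes) (five quintuplet sixteenths span one quarter) = 8; dotted eighth = 6.
Adding: 8 + 6 + 1 + 2 + 8 + 40 + 32 + 8 + 8 + 6 = 119.
119 ÷ 24 = 4 complete bars with 23 thirty-second notes remaining.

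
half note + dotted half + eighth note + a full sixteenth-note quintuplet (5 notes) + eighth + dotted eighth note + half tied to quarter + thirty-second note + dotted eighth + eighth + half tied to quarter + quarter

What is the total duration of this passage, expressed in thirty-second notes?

129

In thirty-second notes: half note = 16; dotted half = 24; eighth note = 4; a full sixteenth-note quintuplet (5 notes) (five quintuplet sixteenths span one quarter) = 8; eighth = 4; dotted eighth note = 6; half tied to quarter (half + quarter) = 24; thirty-second note = 1; dotted eighth = 6; eighth = 4; half tied to quarter (half + quarter) = 24; quarter = 8.
Adding: 16 + 24 + 4 + 8 + 4 + 6 + 24 + 1 + 6 + 4 + 24 + 8 = 129 thirty-second notes.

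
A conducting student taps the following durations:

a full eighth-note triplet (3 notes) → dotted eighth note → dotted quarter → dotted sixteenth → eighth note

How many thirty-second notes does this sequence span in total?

Express everything in thirty-second notes: a full eighth-note triplet (3 notes) (three triplet eighths span one quarter) = 8; dotted eighth note = 6; dotted quarter = 12; dotted sixteenth = 3; eighth note = 4.
Total: 8 + 6 + 12 + 3 + 4 = 33 thirty-second notes.

33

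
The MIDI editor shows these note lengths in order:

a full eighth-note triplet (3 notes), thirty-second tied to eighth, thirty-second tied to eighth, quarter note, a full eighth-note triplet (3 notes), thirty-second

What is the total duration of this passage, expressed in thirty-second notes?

Express everything in thirty-second notes: a full eighth-note triplet (3 notes) (three triplet eighths span one quarter) = 8; thirty-second tied to eighth (thirty-second + eighth) = 5; thirty-second tied to eighth (thirty-second + eighth) = 5; quarter note = 8; a full eighth-note triplet (3 notes) (three triplet eighths span one quarter) = 8; thirty-second = 1.
Sum: 8 + 5 + 5 + 8 + 8 + 1 = 35 thirty-second notes.

35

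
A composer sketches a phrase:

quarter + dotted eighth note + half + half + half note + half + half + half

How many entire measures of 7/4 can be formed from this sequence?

1

One bar of 7/4 = 28 sixteenth notes.
Working in sixteenth notes: quarter = 4; dotted eighth note = 3; half = 8; half = 8; half note = 8; half = 8; half = 8; half = 8.
Total: 4 + 3 + 8 + 8 + 8 + 8 + 8 + 8 = 55.
55 ÷ 28 = 1 complete bar with 27 left over.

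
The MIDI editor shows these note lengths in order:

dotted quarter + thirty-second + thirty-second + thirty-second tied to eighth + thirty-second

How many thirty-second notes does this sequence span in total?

20

Each duration in thirty-second notes: dotted quarter = 12; thirty-second = 1; thirty-second = 1; thirty-second tied to eighth (thirty-second + eighth) = 5; thirty-second = 1.
Total: 12 + 1 + 1 + 5 + 1 = 20 thirty-second notes.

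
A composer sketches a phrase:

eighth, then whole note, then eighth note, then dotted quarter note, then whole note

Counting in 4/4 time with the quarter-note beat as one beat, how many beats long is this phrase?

One quarter-note beat = 2 eighth notes.
Working in eighth notes: eighth = 1; whole note = 8; eighth note = 1; dotted quarter note = 3; whole note = 8.
Total: 1 + 8 + 1 + 3 + 8 = 21.
21 ÷ 2 = 10.5 beats.

10.5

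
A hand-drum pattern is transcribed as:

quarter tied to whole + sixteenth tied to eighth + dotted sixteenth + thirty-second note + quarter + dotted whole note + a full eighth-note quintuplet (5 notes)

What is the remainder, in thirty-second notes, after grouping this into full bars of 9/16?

One bar of 9/16 = 18 thirty-second notes.
Each duration in thirty-second notes: quarter tied to whole (quarter + whole) = 40; sixteenth tied to eighth (sixteenth + eighth) = 6; dotted sixteenth = 3; thirty-second note = 1; quarter = 8; dotted whole note = 48; a full eighth-note quintuplet (5 notes) (five quintuplet eighths span one half) = 16.
Total: 40 + 6 + 3 + 1 + 8 + 48 + 16 = 122.
122 ÷ 18 = 6 complete bars with 14 thirty-second notes remaining.

14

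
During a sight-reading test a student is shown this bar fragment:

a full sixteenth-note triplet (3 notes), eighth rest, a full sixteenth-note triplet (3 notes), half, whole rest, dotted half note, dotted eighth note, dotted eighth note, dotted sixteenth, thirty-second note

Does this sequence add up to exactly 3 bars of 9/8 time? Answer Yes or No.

No

One bar of 9/8 = 36 thirty-second notes, so 3 bars = 108.
Each duration in thirty-second notes: a full sixteenth-note triplet (3 notes) (three triplet sixteenths span one eighth) = 4; eighth rest = 4; a full sixteenth-note triplet (3 notes) (three triplet sixteenths span one eighth) = 4; half = 16; whole rest = 32; dotted half note = 24; dotted eighth note = 6; dotted eighth note = 6; dotted sixteenth = 3; thirty-second note = 1.
Total: 4 + 4 + 4 + 16 + 32 + 24 + 6 + 6 + 3 + 1 = 100.
100 falls short of 108, so the answer is No.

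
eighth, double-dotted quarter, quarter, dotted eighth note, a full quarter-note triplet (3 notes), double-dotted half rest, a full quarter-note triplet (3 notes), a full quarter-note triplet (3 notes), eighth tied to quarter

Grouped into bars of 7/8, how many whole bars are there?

One bar of 7/8 = 14 sixteenth notes.
Convert each value to sixteenth notes: eighth = 2; double-dotted quarter = 7; quarter = 4; dotted eighth note = 3; a full quarter-note triplet (3 notes) (three triplet quarters span one half) = 8; double-dotted half rest = 14; a full quarter-note triplet (3 notes) (three triplet quarters span one half) = 8; a full quarter-note triplet (3 notes) (three triplet quarters span one half) = 8; eighth tied to quarter (eighth + quarter) = 6.
Adding: 2 + 7 + 4 + 3 + 8 + 14 + 8 + 8 + 6 = 60.
60 ÷ 14 = 4 complete bars with 4 left over.

4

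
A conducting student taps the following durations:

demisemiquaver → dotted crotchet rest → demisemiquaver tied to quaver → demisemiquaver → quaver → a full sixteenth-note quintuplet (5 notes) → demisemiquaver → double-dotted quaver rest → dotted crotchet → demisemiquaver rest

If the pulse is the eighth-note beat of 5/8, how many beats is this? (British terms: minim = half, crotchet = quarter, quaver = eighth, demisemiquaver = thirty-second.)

One eighth-note beat = 4 thirty-second notes.
Express everything in thirty-second notes: demisemiquaver = 1; dotted crotchet rest = 12; demisemiquaver tied to quaver (demisemiquaver + quaver) = 5; demisemiquaver = 1; quaver = 4; a full sixteenth-note quintuplet (5 notes) (five quintuplet sixteenths span one quarter) = 8; demisemiquaver = 1; double-dotted quaver rest = 7; dotted crotchet = 12; demisemiquaver rest = 1.
Altogether 1 + 12 + 5 + 1 + 4 + 8 + 1 + 7 + 12 + 1 = 52.
52 ÷ 4 = 13 beats.

13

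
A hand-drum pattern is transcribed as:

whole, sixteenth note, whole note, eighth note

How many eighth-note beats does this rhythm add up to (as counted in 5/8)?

One eighth-note beat = 2 sixteenth notes.
Working in sixteenth notes: whole = 16; sixteenth note = 1; whole note = 16; eighth note = 2.
Adding: 16 + 1 + 16 + 2 = 35.
35 ÷ 2 = 17.5 beats.

17.5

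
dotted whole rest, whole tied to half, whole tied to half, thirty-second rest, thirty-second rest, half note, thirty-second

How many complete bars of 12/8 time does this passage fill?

One bar of 12/8 = 48 thirty-second notes.
In thirty-second notes: dotted whole rest = 48; whole tied to half (whole + half) = 48; whole tied to half (whole + half) = 48; thirty-second rest = 1; thirty-second rest = 1; half note = 16; thirty-second = 1.
Altogether 48 + 48 + 48 + 1 + 1 + 16 + 1 = 163.
163 ÷ 48 = 3 complete bars with 19 left over.

3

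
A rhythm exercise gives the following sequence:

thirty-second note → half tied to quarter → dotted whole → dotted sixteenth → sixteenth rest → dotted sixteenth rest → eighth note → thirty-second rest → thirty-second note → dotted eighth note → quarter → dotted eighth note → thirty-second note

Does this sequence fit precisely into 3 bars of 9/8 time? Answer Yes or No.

One bar of 9/8 = 36 thirty-second notes, so 3 bars = 108.
Each duration in thirty-second notes: thirty-second note = 1; half tied to quarter (half + quarter) = 24; dotted whole = 48; dotted sixteenth = 3; sixteenth rest = 2; dotted sixteenth rest = 3; eighth note = 4; thirty-second rest = 1; thirty-second note = 1; dotted eighth note = 6; quarter = 8; dotted eighth note = 6; thirty-second note = 1.
Altogether 1 + 24 + 48 + 3 + 2 + 3 + 4 + 1 + 1 + 6 + 8 + 6 + 1 = 108.
108 equals 108, so the answer is Yes.

Yes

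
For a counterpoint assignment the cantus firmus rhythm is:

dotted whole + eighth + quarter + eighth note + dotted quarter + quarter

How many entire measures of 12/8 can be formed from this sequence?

One bar of 12/8 = 12 eighth notes.
Each duration in eighth notes: dotted whole = 12; eighth = 1; quarter = 2; eighth note = 1; dotted quarter = 3; quarter = 2.
Adding: 12 + 1 + 2 + 1 + 3 + 2 = 21.
21 ÷ 12 = 1 complete bar with 9 left over.

1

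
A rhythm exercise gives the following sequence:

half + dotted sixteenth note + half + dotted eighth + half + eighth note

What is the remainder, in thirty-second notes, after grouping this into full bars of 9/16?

7

One bar of 9/16 = 18 thirty-second notes.
Express everything in thirty-second notes: half = 16; dotted sixteenth note = 3; half = 16; dotted eighth = 6; half = 16; eighth note = 4.
Altogether 16 + 3 + 16 + 6 + 16 + 4 = 61.
61 ÷ 18 = 3 complete bars with 7 thirty-second notes remaining.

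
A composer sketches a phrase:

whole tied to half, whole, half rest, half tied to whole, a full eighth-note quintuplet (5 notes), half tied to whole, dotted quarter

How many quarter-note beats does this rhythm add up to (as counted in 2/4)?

27.5

One quarter-note beat = 2 eighth notes.
In eighth notes: whole tied to half (whole + half) = 12; whole = 8; half rest = 4; half tied to whole (half + whole) = 12; a full eighth-note quintuplet (5 notes) (five quintuplet eighths span one half) = 4; half tied to whole (half + whole) = 12; dotted quarter = 3.
Total: 12 + 8 + 4 + 12 + 4 + 12 + 3 = 55.
55 ÷ 2 = 27.5 beats.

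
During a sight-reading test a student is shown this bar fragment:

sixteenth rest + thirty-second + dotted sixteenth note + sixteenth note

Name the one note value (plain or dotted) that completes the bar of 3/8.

eighth note

The bar of 3/8 = 12 thirty-second notes.
Each duration in thirty-second notes: sixteenth rest = 2; thirty-second = 1; dotted sixteenth note = 3; sixteenth note = 2.
Total: 2 + 1 + 3 + 2 = 8.
Remaining: 12 − 8 = 4 thirty-second notes, which is a eighth note.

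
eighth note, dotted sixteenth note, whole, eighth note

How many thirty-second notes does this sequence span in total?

43

Working in thirty-second notes: eighth note = 4; dotted sixteenth note = 3; whole = 32; eighth note = 4.
Adding: 4 + 3 + 32 + 4 = 43 thirty-second notes.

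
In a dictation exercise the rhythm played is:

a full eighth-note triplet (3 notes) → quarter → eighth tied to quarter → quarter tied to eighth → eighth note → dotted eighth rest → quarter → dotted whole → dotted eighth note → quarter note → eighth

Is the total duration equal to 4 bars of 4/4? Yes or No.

One bar of 4/4 = 16 sixteenth notes, so 4 bars = 64.
Convert each value to sixteenth notes: a full eighth-note triplet (3 notes) (three triplet eighths span one quarter) = 4; quarter = 4; eighth tied to quarter (eighth + quarter) = 6; quarter tied to eighth (quarter + eighth) = 6; eighth note = 2; dotted eighth rest = 3; quarter = 4; dotted whole = 24; dotted eighth note = 3; quarter note = 4; eighth = 2.
Total: 4 + 4 + 6 + 6 + 2 + 3 + 4 + 24 + 3 + 4 + 2 = 62.
62 falls short of 64, so the answer is No.

No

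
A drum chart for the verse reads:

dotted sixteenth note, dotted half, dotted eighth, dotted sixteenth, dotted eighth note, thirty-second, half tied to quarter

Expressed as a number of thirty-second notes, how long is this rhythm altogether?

Each duration in thirty-second notes: dotted sixteenth note = 3; dotted half = 24; dotted eighth = 6; dotted sixteenth = 3; dotted eighth note = 6; thirty-second = 1; half tied to quarter (half + quarter) = 24.
Sum: 3 + 24 + 6 + 3 + 6 + 1 + 24 = 67 thirty-second notes.

67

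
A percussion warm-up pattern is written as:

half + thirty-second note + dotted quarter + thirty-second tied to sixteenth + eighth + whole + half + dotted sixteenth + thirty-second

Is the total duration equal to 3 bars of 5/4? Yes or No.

No

One bar of 5/4 = 40 thirty-second notes, so 3 bars = 120.
In thirty-second notes: half = 16; thirty-second note = 1; dotted quarter = 12; thirty-second tied to sixteenth (thirty-second + sixteenth) = 3; eighth = 4; whole = 32; half = 16; dotted sixteenth = 3; thirty-second = 1.
Total: 16 + 1 + 12 + 3 + 4 + 32 + 16 + 3 + 1 = 88.
88 falls short of 120, so the answer is No.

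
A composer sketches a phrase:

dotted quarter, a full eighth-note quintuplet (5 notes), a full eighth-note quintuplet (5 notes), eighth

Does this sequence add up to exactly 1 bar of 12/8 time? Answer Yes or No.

One bar of 12/8 = 12 eighth notes.
Convert each value to eighth notes: dotted quarter = 3; a full eighth-note quintuplet (5 notes) (five quintuplet eighths span one half) = 4; a full eighth-note quintuplet (5 notes) (five quintuplet eighths span one half) = 4; eighth = 1.
Total: 3 + 4 + 4 + 1 = 12.
12 equals 12, so the answer is Yes.

Yes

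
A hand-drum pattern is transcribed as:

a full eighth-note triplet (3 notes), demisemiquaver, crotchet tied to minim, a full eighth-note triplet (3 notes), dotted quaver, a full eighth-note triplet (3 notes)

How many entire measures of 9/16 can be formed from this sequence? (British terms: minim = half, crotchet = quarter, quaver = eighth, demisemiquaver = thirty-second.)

3

One bar of 9/16 = 18 thirty-second notes.
In thirty-second notes: a full eighth-note triplet (3 notes) (three triplet eighths span one quarter) = 8; demisemiquaver = 1; crotchet tied to minim (crotchet + minim) = 24; a full eighth-note triplet (3 notes) (three triplet eighths span one quarter) = 8; dotted quaver = 6; a full eighth-note triplet (3 notes) (three triplet eighths span one quarter) = 8.
Altogether 8 + 1 + 24 + 8 + 6 + 8 = 55.
55 ÷ 18 = 3 complete bars with 1 left over.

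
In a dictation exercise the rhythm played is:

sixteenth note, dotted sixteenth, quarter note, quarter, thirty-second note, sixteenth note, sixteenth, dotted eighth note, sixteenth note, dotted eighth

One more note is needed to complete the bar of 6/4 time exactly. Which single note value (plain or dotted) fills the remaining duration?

The bar of 6/4 = 48 thirty-second notes.
Each duration in thirty-second notes: sixteenth note = 2; dotted sixteenth = 3; quarter note = 8; quarter = 8; thirty-second note = 1; sixteenth note = 2; sixteenth = 2; dotted eighth note = 6; sixteenth note = 2; dotted eighth = 6.
Adding: 2 + 3 + 8 + 8 + 1 + 2 + 2 + 6 + 2 + 6 = 40.
Remaining: 48 − 40 = 8 thirty-second notes, which is a quarter note.

quarter note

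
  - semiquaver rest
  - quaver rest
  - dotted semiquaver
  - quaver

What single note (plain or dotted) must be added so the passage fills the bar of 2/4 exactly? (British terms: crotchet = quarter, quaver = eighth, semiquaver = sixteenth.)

dotted sixteenth note

The bar of 2/4 = 16 thirty-second notes.
Each duration in thirty-second notes: semiquaver rest = 2; quaver rest = 4; dotted semiquaver = 3; quaver = 4.
Sum: 2 + 4 + 3 + 4 = 13.
Remaining: 16 − 13 = 3 thirty-second notes, which is a dotted sixteenth note.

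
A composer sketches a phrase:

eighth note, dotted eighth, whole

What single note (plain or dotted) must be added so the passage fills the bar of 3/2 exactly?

The bar of 3/2 = 24 sixteenth notes.
Working in sixteenth notes: eighth note = 2; dotted eighth = 3; whole = 16.
Adding: 2 + 3 + 16 = 21.
Remaining: 24 − 21 = 3 sixteenth notes, which is a dotted eighth note.

dotted eighth note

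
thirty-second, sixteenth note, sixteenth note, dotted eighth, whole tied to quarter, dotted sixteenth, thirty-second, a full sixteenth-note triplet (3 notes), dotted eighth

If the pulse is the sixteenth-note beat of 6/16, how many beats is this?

One sixteenth-note beat = 2 thirty-second notes.
Express everything in thirty-second notes: thirty-second = 1; sixteenth note = 2; sixteenth note = 2; dotted eighth = 6; whole tied to quarter (whole + quarter) = 40; dotted sixteenth = 3; thirty-second = 1; a full sixteenth-note triplet (3 notes) (three triplet sixteenths span one eighth) = 4; dotted eighth = 6.
Altogether 1 + 2 + 2 + 6 + 40 + 3 + 1 + 4 + 6 = 65.
65 ÷ 2 = 32.5 beats.

32.5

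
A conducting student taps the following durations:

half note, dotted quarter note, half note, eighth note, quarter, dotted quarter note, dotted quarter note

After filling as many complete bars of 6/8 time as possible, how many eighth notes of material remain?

One bar of 6/8 = 6 eighth notes.
Each duration in eighth notes: half note = 4; dotted quarter note = 3; half note = 4; eighth note = 1; quarter = 2; dotted quarter note = 3; dotted quarter note = 3.
Sum: 4 + 3 + 4 + 1 + 2 + 3 + 3 = 20.
20 ÷ 6 = 3 complete bars with 2 eighth notes remaining.

2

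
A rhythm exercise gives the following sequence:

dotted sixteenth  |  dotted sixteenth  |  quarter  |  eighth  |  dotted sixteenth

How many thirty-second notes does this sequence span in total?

21

Working in thirty-second notes: dotted sixteenth = 3; dotted sixteenth = 3; quarter = 8; eighth = 4; dotted sixteenth = 3.
Sum: 3 + 3 + 8 + 4 + 3 = 21 thirty-second notes.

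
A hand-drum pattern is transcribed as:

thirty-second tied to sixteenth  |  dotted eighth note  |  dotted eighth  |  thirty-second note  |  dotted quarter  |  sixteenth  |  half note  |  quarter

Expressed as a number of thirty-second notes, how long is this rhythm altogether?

54

Convert each value to thirty-second notes: thirty-second tied to sixteenth (thirty-second + sixteenth) = 3; dotted eighth note = 6; dotted eighth = 6; thirty-second note = 1; dotted quarter = 12; sixteenth = 2; half note = 16; quarter = 8.
Altogether 3 + 6 + 6 + 1 + 12 + 2 + 16 + 8 = 54 thirty-second notes.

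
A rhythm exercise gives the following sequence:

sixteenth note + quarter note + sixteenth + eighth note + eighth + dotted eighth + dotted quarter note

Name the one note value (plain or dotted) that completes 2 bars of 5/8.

2 bars of 5/8 = 20 sixteenth notes.
In sixteenth notes: sixteenth note = 1; quarter note = 4; sixteenth = 1; eighth note = 2; eighth = 2; dotted eighth = 3; dotted quarter note = 6.
Altogether 1 + 4 + 1 + 2 + 2 + 3 + 6 = 19.
Remaining: 20 − 19 = 1 sixteenth note, which is a sixteenth note.

sixteenth note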